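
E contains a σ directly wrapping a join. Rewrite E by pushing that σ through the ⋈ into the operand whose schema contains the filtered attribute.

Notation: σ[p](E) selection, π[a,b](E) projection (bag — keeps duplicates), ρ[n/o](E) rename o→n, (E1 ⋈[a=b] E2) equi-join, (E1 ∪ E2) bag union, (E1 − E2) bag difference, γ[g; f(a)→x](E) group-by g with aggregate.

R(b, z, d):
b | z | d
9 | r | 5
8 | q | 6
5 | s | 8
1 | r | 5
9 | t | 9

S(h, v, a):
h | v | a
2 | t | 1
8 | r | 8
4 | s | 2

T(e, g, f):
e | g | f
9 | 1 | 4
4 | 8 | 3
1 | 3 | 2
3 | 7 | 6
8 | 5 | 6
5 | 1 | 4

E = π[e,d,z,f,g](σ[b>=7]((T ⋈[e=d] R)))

σ filters on b, owned by the right side.
E' = π[e,d,z,f,g]((T ⋈[e=d] σ[b>=7](R)))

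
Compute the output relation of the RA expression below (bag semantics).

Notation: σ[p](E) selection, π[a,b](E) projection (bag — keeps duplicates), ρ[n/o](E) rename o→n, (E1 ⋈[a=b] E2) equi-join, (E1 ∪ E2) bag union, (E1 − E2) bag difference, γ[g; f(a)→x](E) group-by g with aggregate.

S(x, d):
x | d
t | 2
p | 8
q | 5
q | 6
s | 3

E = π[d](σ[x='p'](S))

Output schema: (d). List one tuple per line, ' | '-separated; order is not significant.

Subexpression sizes:
  S → 5
  σ[x='p'](S) → 1
  π[d](σ[x='p'](S)) → 1

== RESULT ==
d
8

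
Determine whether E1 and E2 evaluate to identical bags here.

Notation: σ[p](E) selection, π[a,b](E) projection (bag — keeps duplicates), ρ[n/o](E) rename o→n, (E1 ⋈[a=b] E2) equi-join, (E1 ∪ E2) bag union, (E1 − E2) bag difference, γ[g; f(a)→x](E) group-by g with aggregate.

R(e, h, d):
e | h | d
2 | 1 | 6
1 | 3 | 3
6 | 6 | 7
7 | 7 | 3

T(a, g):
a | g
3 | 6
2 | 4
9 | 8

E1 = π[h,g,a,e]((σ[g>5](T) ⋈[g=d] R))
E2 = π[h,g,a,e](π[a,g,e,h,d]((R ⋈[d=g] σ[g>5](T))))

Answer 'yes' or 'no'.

E1 stepwise |·|:
  T → 3
  σ[g>5](T) → 2
  R → 4
  (σ[g>5](T) ⋈[g=d] R) → 1
  π[h,g,a,e]((σ[g>5](T) ⋈[g=d] R)) → 1
E2 stepwise |·|:
  R → 4
  T → 3
  σ[g>5](T) → 2
  (R ⋈[d=g] σ[g>5](T)) → 1
  π[a,g,e,h,d]((R ⋈[d=g] σ[g>5](T))) → 1
  π[h,g,a,e](π[a,g,e,h,d]((R ⋈[d=g] σ[g>5](T)))) → 1

E1 and E2 produce the same multiset:
h | g | a | e
1 | 6 | 3 | 2

yes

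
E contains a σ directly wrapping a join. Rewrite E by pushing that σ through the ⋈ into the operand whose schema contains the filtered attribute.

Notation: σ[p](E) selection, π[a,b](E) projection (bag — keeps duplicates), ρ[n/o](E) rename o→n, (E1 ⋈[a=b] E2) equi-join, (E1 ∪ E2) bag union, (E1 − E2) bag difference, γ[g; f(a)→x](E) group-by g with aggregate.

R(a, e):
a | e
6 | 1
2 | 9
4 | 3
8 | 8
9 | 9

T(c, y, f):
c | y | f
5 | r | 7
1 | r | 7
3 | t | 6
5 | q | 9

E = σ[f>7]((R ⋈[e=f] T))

σ filters on f, owned by the right side.
E' = (R ⋈[e=f] σ[f>7](T))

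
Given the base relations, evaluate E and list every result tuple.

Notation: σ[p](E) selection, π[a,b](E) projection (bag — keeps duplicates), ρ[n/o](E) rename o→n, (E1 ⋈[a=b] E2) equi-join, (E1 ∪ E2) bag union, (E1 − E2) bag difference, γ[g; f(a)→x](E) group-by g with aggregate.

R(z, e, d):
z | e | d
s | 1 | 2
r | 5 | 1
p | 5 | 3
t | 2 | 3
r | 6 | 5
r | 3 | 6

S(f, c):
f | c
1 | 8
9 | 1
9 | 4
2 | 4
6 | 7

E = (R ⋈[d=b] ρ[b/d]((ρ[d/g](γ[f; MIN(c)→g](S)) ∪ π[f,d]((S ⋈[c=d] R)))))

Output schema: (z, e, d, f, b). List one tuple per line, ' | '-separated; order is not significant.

Row counts bottom-up:
  R → 6
  S → 5
  γ[f; MIN(c)→g](S) → 4
  ρ[d/g](γ[f; MIN(c)→g](S)) → 4
  S → 5
  R → 6
  (S ⋈[c=d] R) → 1
  π[f,d]((S ⋈[c=d] R)) → 1
  (ρ[d/g](γ[f; MIN(c)→g](S)) ∪ π[f,d]((S ⋈[c=d] R))) → 5
  ρ[b/d]((ρ[d/g](γ[f; MIN(c)→g](S)) ∪ π[f,d]((S ⋈[c=d] R)))) → 5
  (R ⋈[d=b] ρ[b/d]((ρ[d/g](γ[f; MIN(c)→g](S)) ∪ π[f,d]((S ⋈[c=d] R))))) → 2

== RESULT ==
z | e | d | f | b
r | 5 | 1 | 9 | 1
r | 5 | 1 | 9 | 1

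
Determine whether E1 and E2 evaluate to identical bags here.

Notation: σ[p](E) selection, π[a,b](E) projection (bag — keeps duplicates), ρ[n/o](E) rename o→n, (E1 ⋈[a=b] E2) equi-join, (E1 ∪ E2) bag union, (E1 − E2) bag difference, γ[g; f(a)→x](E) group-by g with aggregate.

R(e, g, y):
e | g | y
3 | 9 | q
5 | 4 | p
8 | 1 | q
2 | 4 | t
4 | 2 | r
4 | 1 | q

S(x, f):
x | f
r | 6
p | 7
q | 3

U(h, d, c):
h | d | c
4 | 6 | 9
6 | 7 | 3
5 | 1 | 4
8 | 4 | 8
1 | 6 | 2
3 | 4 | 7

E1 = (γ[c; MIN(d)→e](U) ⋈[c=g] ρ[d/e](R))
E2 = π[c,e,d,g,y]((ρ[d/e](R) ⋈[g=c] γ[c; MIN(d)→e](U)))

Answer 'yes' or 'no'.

E1 stepwise |·|:
  U → 6
  γ[c; MIN(d)→e](U) → 6
  R → 6
  ρ[d/e](R) → 6
  (γ[c; MIN(d)→e](U) ⋈[c=g] ρ[d/e](R)) → 4
E2 stepwise |·|:
  R → 6
  ρ[d/e](R) → 6
  U → 6
  γ[c; MIN(d)→e](U) → 6
  (ρ[d/e](R) ⋈[g=c] γ[c; MIN(d)→e](U)) → 4
  π[c,e,d,g,y]((ρ[d/e](R) ⋈[g=c] γ[c; MIN(d)→e](U))) → 4

E1 and E2 produce the same multiset:
c | e | d | g | y
2 | 6 | 4 | 2 | r
4 | 1 | 2 | 4 | t
4 | 1 | 5 | 4 | p
9 | 6 | 3 | 9 | q

yes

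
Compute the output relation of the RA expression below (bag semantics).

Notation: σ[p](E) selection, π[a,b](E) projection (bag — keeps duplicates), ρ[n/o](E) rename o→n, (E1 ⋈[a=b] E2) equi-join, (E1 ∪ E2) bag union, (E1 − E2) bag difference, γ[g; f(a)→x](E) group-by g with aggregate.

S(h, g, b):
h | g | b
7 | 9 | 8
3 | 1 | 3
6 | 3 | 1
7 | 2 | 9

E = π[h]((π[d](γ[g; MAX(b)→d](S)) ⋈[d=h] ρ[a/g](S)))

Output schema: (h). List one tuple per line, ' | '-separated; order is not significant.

Row counts bottom-up:
  S → 4
  γ[g; MAX(b)→d](S) → 4
  π[d](γ[g; MAX(b)→d](S)) → 4
  S → 4
  ρ[a/g](S) → 4
  (π[d](γ[g; MAX(b)→d](S)) ⋈[d=h] ρ[a/g](S)) → 1
  π[h]((π[d](γ[g; MAX(b)→d](S)) ⋈[d=h] ρ[a/g](S))) → 1

== RESULT ==
h
3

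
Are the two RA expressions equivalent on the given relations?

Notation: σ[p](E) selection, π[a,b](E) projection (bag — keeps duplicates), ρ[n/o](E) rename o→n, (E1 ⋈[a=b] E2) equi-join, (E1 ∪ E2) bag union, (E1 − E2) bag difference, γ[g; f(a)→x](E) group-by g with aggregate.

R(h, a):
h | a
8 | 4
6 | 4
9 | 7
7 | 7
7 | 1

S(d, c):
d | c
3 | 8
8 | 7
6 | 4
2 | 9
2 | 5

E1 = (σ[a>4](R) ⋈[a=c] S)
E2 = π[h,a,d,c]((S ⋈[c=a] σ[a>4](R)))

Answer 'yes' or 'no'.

E1 subexpression sizes:
  R → 5
  σ[a>4](R) → 2
  S → 5
  (σ[a>4](R) ⋈[a=c] S) → 2
E2 subexpression sizes:
  S → 5
  R → 5
  σ[a>4](R) → 2
  (S ⋈[c=a] σ[a>4](R)) → 2
  π[h,a,d,c]((S ⋈[c=a] σ[a>4](R))) → 2

E1 and E2 produce the same multiset:
h | a | d | c
7 | 7 | 8 | 7
9 | 7 | 8 | 7

yes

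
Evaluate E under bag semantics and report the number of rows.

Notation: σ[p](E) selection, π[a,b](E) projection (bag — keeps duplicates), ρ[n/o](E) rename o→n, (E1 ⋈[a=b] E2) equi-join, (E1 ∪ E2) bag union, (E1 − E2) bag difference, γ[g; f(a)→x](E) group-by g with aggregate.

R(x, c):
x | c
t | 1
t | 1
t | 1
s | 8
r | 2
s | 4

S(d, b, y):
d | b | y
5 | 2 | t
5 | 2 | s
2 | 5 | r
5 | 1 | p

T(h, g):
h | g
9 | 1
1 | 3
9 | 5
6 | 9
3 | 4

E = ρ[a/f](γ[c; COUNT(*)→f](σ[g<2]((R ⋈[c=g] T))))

Stepwise |·|:
  R → 6
  T → 5
  (R ⋈[c=g] T) → 4
  σ[g<2]((R ⋈[c=g] T)) → 3
  γ[c; COUNT(*)→f](σ[g<2]((R ⋈[c=g] T))) → 1
  ρ[a/f](γ[c; COUNT(*)→f](σ[g<2]((R ⋈[c=g] T)))) → 1

|E| = 1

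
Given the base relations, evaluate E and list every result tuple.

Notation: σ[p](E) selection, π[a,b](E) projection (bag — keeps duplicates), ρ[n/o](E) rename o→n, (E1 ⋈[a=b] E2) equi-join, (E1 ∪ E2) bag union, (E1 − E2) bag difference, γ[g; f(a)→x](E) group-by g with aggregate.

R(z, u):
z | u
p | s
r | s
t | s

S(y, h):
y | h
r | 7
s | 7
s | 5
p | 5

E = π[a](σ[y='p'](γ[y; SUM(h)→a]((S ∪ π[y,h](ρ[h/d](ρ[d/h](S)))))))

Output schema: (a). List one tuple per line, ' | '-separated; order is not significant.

Per-node cardinality:
  S → 4
  S → 4
  ρ[d/h](S) → 4
  ρ[h/d](ρ[d/h](S)) → 4
  π[y,h](ρ[h/d](ρ[d/h](S))) → 4
  (S ∪ π[y,h](ρ[h/d](ρ[d/h](S)))) → 8
  γ[y; SUM(h)→a]((S ∪ π[y,h](ρ[h/d](ρ[d/h](S))))) → 3
  σ[y='p'](γ[y; SUM(h)→a]((S ∪ π[y,h](ρ[h/d](ρ[d/h](S)))))) → 1
  π[a](σ[y='p'](γ[y; SUM(h)→a]((S ∪ π[y,h](ρ[h/d](ρ[d/h](S))))))) → 1

== RESULT ==
a
10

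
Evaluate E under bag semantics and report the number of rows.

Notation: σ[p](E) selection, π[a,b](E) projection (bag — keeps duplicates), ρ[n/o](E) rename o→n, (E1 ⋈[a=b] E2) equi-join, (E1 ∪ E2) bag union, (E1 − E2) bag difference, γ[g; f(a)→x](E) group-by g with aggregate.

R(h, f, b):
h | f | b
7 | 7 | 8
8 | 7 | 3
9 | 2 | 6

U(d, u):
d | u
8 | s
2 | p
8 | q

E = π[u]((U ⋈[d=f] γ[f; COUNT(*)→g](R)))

Stepwise |·|:
  U → 3
  R → 3
  γ[f; COUNT(*)→g](R) → 2
  (U ⋈[d=f] γ[f; COUNT(*)→g](R)) → 1
  π[u]((U ⋈[d=f] γ[f; COUNT(*)→g](R))) → 1

|E| = 1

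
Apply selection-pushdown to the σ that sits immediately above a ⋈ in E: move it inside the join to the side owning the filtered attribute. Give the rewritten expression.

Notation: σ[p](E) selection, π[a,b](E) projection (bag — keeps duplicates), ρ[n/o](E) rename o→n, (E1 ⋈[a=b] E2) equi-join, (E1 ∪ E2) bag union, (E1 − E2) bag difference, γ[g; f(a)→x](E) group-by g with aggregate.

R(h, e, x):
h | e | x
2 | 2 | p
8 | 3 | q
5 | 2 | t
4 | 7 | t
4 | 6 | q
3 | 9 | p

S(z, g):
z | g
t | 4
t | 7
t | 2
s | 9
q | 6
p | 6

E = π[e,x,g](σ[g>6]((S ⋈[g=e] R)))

σ filters on g, owned by the left side.
E' = π[e,x,g]((σ[g>6](S) ⋈[g=e] R))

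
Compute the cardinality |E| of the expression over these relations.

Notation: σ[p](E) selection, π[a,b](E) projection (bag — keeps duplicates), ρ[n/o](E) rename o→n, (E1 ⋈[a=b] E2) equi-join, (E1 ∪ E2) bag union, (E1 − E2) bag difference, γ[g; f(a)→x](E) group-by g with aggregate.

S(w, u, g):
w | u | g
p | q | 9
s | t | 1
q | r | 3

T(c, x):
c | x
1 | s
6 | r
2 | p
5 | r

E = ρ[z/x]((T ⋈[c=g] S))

Stepwise |·|:
  T → 4
  S → 3
  (T ⋈[c=g] S) → 1
  ρ[z/x]((T ⋈[c=g] S)) → 1

|E| = 1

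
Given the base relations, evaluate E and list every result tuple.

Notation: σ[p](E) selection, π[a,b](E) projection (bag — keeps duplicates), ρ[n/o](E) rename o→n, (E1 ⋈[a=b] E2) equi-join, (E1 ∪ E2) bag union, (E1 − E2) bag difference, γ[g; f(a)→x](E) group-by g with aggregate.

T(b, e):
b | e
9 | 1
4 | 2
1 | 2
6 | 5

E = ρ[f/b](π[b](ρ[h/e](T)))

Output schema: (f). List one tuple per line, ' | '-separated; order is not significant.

Stepwise |·|:
  T → 4
  ρ[h/e](T) → 4
  π[b](ρ[h/e](T)) → 4
  ρ[f/b](π[b](ρ[h/e](T))) → 4

== RESULT ==
f
1
4
6
9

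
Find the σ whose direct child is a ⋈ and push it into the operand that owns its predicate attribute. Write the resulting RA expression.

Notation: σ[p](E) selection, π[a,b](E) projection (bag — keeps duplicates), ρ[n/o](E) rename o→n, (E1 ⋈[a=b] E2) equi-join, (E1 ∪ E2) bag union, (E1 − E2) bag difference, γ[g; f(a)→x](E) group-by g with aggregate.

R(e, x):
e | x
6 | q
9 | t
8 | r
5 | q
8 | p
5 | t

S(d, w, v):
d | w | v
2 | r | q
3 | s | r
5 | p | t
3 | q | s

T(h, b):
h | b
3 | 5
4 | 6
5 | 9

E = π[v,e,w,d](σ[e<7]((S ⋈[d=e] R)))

σ filters on e, owned by the right side.
E' = π[v,e,w,d]((S ⋈[d=e] σ[e<7](R)))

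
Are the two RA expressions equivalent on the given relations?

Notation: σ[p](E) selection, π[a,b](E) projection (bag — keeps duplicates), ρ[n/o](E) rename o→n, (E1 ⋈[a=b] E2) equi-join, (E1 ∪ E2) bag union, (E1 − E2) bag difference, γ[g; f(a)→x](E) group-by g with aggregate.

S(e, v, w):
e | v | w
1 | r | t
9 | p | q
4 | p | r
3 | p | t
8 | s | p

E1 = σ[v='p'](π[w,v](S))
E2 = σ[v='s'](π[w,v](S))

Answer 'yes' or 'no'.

E1 row counts bottom-up:
  S → 5
  π[w,v](S) → 5
  σ[v='p'](π[w,v](S)) → 3
E2 row counts bottom-up:
  S → 5
  π[w,v](S) → 5
  σ[v='s'](π[w,v](S)) → 1

E1 result:
w | v
q | p
r | p
t | p
E2 result:
w | v
p | s
Witness: ('r', 'p') appears 1× in E1 but 0× in E2.

no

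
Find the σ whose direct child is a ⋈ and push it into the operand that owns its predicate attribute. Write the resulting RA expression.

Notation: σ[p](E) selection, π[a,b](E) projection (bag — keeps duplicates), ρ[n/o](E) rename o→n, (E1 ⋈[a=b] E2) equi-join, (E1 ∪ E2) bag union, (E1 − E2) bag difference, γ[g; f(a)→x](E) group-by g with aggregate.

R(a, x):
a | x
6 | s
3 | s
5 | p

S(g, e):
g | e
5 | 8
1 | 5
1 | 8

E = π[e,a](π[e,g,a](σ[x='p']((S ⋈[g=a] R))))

σ filters on x, owned by the right side.
E' = π[e,a](π[e,g,a]((S ⋈[g=a] σ[x='p'](R))))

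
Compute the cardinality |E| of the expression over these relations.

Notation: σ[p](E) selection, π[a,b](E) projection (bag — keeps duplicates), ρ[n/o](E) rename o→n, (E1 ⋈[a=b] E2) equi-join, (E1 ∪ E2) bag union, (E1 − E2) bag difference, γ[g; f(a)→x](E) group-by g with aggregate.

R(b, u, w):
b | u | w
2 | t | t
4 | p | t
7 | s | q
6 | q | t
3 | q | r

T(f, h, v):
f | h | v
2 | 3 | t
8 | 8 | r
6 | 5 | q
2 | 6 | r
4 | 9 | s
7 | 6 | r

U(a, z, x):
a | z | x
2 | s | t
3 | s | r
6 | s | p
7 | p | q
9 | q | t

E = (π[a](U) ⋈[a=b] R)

Stepwise |·|:
  U → 5
  π[a](U) → 5
  R → 5
  (π[a](U) ⋈[a=b] R) → 4

|E| = 4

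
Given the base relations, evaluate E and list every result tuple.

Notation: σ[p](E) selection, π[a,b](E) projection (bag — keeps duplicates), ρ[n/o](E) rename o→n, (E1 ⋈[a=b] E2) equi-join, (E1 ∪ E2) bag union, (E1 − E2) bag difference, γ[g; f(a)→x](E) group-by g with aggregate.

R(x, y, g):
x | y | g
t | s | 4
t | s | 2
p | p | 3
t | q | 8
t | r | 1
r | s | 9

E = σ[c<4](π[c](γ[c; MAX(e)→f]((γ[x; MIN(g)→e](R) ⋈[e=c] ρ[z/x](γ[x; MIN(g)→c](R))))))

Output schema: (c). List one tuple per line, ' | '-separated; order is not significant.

Stepwise |·|:
  R → 6
  γ[x; MIN(g)→e](R) → 3
  R → 6
  γ[x; MIN(g)→c](R) → 3
  ρ[z/x](γ[x; MIN(g)→c](R)) → 3
  (γ[x; MIN(g)→e](R) ⋈[e=c] ρ[z/x](γ[x; MIN(g)→c](R))) → 3
  γ[c; MAX(e)→f]((γ[x; MIN(g)→e](R) ⋈[e=c] ρ[z/x](γ[x; MIN(g)→c](R)))) → 3
  π[c](γ[c; MAX(e)→f]((γ[x; MIN(g)→e](R) ⋈[e=c] ρ[z/x](γ[x; MIN(g)→c](R))))) → 3
  σ[c<4](π[c](γ[c; MAX(e)→f]((γ[x; MIN(g)→e](R) ⋈[e=c] ρ[z/x](γ[x; MIN(g)→c](R)))))) → 2

== RESULT ==
c
1
3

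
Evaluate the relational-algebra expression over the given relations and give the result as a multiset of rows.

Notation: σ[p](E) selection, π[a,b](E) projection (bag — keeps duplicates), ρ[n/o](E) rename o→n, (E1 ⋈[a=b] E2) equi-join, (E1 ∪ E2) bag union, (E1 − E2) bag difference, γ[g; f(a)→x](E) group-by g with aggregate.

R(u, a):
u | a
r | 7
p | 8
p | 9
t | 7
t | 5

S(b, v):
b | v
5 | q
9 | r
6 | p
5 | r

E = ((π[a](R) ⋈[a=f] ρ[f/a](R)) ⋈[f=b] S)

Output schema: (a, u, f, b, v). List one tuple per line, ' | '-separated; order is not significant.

Subexpression sizes:
  R → 5
  π[a](R) → 5
  R → 5
  ρ[f/a](R) → 5
  (π[a](R) ⋈[a=f] ρ[f/a](R)) → 7
  S → 4
  ((π[a](R) ⋈[a=f] ρ[f/a](R)) ⋈[f=b] S) → 3

== RESULT ==
a | u | f | b | v
5 | t | 5 | 5 | q
5 | t | 5 | 5 | r
9 | p | 9 | 9 | r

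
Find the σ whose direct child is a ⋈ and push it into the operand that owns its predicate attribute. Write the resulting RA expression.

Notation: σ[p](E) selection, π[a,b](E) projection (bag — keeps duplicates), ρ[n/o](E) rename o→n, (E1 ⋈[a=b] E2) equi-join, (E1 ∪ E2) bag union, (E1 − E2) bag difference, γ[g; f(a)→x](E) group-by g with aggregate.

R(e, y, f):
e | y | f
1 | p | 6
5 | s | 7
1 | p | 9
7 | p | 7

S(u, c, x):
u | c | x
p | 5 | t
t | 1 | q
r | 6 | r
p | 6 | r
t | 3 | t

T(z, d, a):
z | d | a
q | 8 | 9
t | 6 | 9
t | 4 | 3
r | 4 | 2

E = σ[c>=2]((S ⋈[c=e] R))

σ filters on c, owned by the left side.
E' = (σ[c>=2](S) ⋈[c=e] R)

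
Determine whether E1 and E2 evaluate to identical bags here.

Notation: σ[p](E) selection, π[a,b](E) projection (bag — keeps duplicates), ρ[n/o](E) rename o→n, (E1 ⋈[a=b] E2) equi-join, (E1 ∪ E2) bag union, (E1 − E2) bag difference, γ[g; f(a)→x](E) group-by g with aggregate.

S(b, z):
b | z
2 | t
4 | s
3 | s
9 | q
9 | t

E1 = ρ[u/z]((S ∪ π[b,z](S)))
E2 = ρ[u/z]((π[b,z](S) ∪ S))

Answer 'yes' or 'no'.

E1 row counts bottom-up:
  S → 5
  S → 5
  π[b,z](S) → 5
  (S ∪ π[b,z](S)) → 10
  ρ[u/z]((S ∪ π[b,z](S))) → 10
E2 row counts bottom-up:
  S → 5
  π[b,z](S) → 5
  S → 5
  (π[b,z](S) ∪ S) → 10
  ρ[u/z]((π[b,z](S) ∪ S)) → 10

E1 and E2 produce the same multiset:
b | u
2 | t
2 | t
3 | s
3 | s
4 | s
4 | s
9 | q
9 | q
9 | t
9 | t

yes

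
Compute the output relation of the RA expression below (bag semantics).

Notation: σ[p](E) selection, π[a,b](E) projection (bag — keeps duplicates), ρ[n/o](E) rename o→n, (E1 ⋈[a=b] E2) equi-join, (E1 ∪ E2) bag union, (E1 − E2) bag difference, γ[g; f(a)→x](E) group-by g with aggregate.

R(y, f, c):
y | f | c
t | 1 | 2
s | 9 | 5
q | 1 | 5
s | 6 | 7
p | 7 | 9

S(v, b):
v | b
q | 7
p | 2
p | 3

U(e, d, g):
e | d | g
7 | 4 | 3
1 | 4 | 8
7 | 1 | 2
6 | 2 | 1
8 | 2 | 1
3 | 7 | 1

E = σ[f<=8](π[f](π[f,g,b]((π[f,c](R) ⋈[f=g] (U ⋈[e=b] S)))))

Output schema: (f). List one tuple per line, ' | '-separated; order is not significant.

Subexpression sizes:
  R → 5
  π[f,c](R) → 5
  U → 6
  S → 3
  (U ⋈[e=b] S) → 3
  (π[f,c](R) ⋈[f=g] (U ⋈[e=b] S)) → 2
  π[f,g,b]((π[f,c](R) ⋈[f=g] (U ⋈[e=b] S))) → 2
  π[f](π[f,g,b]((π[f,c](R) ⋈[f=g] (U ⋈[e=b] S)))) → 2
  σ[f<=8](π[f](π[f,g,b]((π[f,c](R) ⋈[f=g] (U ⋈[e=b] S))))) → 2

== RESULT ==
f
1
1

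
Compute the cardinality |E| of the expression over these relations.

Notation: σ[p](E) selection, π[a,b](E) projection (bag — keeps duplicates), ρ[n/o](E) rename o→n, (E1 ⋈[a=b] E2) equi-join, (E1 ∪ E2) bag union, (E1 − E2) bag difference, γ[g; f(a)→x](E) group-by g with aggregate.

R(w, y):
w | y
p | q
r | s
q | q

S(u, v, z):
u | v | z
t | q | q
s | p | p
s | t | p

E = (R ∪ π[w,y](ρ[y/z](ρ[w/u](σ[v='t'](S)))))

Subexpression sizes:
  R → 3
  S → 3
  σ[v='t'](S) → 1
  ρ[w/u](σ[v='t'](S)) → 1
  ρ[y/z](ρ[w/u](σ[v='t'](S))) → 1
  π[w,y](ρ[y/z](ρ[w/u](σ[v='t'](S)))) → 1
  (R ∪ π[w,y](ρ[y/z](ρ[w/u](σ[v='t'](S))))) → 4

|E| = 4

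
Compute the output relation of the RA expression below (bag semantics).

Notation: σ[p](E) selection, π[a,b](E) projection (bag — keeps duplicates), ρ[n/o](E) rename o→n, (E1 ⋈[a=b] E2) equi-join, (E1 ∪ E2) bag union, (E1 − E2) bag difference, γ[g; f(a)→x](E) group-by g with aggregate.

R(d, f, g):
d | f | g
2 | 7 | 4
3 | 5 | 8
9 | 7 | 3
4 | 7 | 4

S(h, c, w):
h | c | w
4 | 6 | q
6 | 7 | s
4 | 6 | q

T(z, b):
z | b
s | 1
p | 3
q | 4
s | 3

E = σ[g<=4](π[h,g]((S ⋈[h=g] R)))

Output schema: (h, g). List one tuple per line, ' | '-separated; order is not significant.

Per-node cardinality:
  S → 3
  R → 4
  (S ⋈[h=g] R) → 4
  π[h,g]((S ⋈[h=g] R)) → 4
  σ[g<=4](π[h,g]((S ⋈[h=g] R))) → 4

== RESULT ==
h | g
4 | 4
4 | 4
4 | 4
4 | 4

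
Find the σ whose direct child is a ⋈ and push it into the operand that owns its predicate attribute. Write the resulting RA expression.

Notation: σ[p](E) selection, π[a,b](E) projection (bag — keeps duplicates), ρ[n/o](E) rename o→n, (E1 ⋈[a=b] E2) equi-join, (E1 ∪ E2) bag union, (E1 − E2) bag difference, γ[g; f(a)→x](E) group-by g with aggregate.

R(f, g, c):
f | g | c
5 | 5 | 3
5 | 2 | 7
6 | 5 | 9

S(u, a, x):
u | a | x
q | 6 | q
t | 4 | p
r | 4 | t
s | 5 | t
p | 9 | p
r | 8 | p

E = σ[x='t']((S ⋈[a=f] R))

σ filters on x, owned by the left side.
E' = (σ[x='t'](S) ⋈[a=f] R)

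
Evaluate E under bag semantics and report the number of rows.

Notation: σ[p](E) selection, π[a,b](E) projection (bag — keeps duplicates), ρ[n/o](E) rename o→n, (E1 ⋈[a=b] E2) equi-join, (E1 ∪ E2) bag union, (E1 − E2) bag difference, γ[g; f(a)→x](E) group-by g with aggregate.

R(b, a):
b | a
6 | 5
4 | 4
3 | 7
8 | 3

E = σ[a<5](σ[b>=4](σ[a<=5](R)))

Subexpression sizes:
  R → 4
  σ[a<=5](R) → 3
  σ[b>=4](σ[a<=5](R)) → 3
  σ[a<5](σ[b>=4](σ[a<=5](R))) → 2

|E| = 2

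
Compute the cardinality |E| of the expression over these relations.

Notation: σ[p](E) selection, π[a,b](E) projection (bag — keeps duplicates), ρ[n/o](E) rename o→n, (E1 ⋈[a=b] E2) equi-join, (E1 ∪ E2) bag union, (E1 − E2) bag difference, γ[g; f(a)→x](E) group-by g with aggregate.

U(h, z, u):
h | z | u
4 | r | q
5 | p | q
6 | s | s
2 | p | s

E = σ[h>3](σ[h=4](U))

Row counts bottom-up:
  U → 4
  σ[h=4](U) → 1
  σ[h>3](σ[h=4](U)) → 1

|E| = 1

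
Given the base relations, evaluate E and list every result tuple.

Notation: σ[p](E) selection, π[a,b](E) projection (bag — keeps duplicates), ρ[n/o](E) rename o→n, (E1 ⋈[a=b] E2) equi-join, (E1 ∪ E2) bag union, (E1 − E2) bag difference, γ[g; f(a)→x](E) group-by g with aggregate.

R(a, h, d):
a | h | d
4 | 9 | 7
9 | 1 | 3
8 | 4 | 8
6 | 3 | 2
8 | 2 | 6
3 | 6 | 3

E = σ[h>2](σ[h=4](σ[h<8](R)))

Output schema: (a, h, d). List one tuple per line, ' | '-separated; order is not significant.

Per-node cardinality:
  R → 6
  σ[h<8](R) → 5
  σ[h=4](σ[h<8](R)) → 1
  σ[h>2](σ[h=4](σ[h<8](R))) → 1

== RESULT ==
a | h | d
8 | 4 | 8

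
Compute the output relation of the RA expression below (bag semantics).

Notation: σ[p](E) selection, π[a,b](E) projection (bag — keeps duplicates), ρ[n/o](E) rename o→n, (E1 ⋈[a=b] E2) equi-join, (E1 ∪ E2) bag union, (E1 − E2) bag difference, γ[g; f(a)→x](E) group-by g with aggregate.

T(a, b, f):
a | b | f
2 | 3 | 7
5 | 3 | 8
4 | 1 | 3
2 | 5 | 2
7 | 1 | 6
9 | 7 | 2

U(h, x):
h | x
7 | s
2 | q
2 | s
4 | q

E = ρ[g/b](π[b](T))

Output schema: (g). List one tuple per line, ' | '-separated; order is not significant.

Per-node cardinality:
  T → 6
  π[b](T) → 6
  ρ[g/b](π[b](T)) → 6

== RESULT ==
g
1
1
3
3
5
7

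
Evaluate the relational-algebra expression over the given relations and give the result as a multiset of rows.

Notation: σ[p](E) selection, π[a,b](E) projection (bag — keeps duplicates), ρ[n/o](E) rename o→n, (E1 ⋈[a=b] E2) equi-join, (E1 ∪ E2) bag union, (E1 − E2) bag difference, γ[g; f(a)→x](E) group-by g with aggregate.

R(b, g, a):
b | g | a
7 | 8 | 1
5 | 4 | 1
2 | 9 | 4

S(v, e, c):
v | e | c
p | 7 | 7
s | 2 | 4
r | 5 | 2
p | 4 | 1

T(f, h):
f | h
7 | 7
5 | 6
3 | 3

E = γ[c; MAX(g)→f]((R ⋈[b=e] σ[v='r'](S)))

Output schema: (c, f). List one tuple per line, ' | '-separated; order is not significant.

Per-node cardinality:
  R → 3
  S → 4
  σ[v='r'](S) → 1
  (R ⋈[b=e] σ[v='r'](S)) → 1
  γ[c; MAX(g)→f]((R ⋈[b=e] σ[v='r'](S))) → 1

== RESULT ==
c | f
2 | 4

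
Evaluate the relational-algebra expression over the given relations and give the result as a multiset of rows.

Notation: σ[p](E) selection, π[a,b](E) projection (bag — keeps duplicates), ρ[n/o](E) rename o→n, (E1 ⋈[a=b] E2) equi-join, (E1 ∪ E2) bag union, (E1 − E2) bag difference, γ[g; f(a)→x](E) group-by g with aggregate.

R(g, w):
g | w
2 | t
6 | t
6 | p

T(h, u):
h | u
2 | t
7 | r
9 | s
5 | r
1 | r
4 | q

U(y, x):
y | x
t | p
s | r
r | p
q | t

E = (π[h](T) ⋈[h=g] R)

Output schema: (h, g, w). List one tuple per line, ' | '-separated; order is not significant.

Per-node cardinality:
  T → 6
  π[h](T) → 6
  R → 3
  (π[h](T) ⋈[h=g] R) → 1

== RESULT ==
h | g | w
2 | 2 | t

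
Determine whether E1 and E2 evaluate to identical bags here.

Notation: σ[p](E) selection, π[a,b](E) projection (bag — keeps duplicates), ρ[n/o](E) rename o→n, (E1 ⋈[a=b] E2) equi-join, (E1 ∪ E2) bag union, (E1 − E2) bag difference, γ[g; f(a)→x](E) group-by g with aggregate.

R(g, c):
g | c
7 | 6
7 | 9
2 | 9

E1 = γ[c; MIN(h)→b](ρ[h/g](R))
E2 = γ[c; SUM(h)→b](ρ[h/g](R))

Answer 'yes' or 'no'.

E1 subexpression sizes:
  R → 3
  ρ[h/g](R) → 3
  γ[c; MIN(h)→b](ρ[h/g](R)) → 2
E2 subexpression sizes:
  R → 3
  ρ[h/g](R) → 3
  γ[c; SUM(h)→b](ρ[h/g](R)) → 2

E1 result:
c | b
6 | 7
9 | 2
E2 result:
c | b
6 | 7
9 | 9
Witness: (9, 2) appears 1× in E1 but 0× in E2.

no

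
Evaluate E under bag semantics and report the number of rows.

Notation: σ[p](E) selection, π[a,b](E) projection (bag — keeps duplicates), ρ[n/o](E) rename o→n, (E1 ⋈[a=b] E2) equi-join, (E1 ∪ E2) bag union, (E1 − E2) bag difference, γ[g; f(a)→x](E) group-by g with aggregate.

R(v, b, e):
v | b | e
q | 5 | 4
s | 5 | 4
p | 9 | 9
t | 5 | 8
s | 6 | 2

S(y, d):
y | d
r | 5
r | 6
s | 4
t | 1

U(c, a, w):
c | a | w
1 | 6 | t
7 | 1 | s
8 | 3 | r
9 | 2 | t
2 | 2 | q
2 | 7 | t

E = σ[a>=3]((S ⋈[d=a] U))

Per-node cardinality:
  S → 4
  U → 6
  (S ⋈[d=a] U) → 2
  σ[a>=3]((S ⋈[d=a] U)) → 1

|E| = 1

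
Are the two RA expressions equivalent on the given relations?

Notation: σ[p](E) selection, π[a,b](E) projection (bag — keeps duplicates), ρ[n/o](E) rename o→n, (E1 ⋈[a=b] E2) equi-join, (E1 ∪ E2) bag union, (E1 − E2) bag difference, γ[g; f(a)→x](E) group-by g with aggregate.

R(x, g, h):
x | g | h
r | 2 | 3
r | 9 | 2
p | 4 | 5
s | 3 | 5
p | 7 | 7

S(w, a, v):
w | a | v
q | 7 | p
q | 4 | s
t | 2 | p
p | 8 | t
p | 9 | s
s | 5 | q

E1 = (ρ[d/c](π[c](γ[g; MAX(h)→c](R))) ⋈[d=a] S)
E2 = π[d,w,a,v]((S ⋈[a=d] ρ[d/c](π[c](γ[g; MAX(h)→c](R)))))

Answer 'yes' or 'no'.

E1 stepwise |·|:
  R → 5
  γ[g; MAX(h)→c](R) → 5
  π[c](γ[g; MAX(h)→c](R)) → 5
  ρ[d/c](π[c](γ[g; MAX(h)→c](R))) → 5
  S → 6
  (ρ[d/c](π[c](γ[g; MAX(h)→c](R))) ⋈[d=a] S) → 4
E2 stepwise |·|:
  S → 6
  R → 5
  γ[g; MAX(h)→c](R) → 5
  π[c](γ[g; MAX(h)→c](R)) → 5
  ρ[d/c](π[c](γ[g; MAX(h)→c](R))) → 5
  (S ⋈[a=d] ρ[d/c](π[c](γ[g; MAX(h)→c](R)))) → 4
  π[d,w,a,v]((S ⋈[a=d] ρ[d/c](π[c](γ[g; MAX(h)→c](R))))) → 4

E1 and E2 produce the same multiset:
d | w | a | v
2 | t | 2 | p
5 | s | 5 | q
5 | s | 5 | q
7 | q | 7 | p

yes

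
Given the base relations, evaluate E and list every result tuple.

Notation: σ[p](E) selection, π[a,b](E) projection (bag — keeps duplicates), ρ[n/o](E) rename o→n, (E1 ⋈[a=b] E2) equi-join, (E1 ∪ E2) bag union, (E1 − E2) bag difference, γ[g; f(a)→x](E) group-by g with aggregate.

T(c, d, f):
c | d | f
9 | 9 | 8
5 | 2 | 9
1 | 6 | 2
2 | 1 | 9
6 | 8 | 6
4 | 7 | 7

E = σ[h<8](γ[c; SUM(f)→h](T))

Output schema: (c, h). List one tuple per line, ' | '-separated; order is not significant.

Stepwise |·|:
  T → 6
  γ[c; SUM(f)→h](T) → 6
  σ[h<8](γ[c; SUM(f)→h](T)) → 3

== RESULT ==
c | h
1 | 2
4 | 7
6 | 6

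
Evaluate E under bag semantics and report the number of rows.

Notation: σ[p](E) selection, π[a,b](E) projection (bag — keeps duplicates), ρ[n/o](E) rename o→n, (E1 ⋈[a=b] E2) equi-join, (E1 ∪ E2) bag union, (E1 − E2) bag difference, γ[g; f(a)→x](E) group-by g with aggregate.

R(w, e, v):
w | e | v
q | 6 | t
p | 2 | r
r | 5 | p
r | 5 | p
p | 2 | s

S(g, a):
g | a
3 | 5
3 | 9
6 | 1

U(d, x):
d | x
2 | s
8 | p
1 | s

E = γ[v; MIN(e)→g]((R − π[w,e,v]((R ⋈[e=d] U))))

Row counts bottom-up:
  R → 5
  R → 5
  U → 3
  (R ⋈[e=d] U) → 2
  π[w,e,v]((R ⋈[e=d] U)) → 2
  (R − π[w,e,v]((R ⋈[e=d] U))) → 3
  γ[v; MIN(e)→g]((R − π[w,e,v]((R ⋈[e=d] U)))) → 2

|E| = 2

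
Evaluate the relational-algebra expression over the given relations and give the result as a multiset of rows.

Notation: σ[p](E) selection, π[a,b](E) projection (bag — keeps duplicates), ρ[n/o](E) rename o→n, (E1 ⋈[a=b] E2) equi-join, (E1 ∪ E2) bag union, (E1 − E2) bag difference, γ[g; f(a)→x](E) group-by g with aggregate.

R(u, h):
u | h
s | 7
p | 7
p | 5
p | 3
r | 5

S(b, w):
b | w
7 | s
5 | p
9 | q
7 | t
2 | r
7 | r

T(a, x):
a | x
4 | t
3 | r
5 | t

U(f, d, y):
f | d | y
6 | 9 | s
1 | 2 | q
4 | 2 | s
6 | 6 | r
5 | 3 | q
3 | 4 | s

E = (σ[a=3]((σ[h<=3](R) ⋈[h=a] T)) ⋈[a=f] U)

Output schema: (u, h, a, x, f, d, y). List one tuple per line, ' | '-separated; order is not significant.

Subexpression sizes:
  R → 5
  σ[h<=3](R) → 1
  T → 3
  (σ[h<=3](R) ⋈[h=a] T) → 1
  σ[a=3]((σ[h<=3](R) ⋈[h=a] T)) → 1
  U → 6
  (σ[a=3]((σ[h<=3](R) ⋈[h=a] T)) ⋈[a=f] U) → 1

== RESULT ==
u | h | a | x | f | d | y
p | 3 | 3 | r | 3 | 4 | s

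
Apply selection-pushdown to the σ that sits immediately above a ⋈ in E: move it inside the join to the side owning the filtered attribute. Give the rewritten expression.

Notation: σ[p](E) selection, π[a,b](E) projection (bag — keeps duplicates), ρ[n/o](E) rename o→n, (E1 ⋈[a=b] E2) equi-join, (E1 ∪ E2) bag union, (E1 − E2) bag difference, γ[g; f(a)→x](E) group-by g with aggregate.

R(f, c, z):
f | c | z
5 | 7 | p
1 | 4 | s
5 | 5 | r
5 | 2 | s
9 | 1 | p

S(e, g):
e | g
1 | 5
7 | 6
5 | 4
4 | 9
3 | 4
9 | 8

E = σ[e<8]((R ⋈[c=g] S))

σ filters on e, owned by the right side.
E' = (R ⋈[c=g] σ[e<8](S))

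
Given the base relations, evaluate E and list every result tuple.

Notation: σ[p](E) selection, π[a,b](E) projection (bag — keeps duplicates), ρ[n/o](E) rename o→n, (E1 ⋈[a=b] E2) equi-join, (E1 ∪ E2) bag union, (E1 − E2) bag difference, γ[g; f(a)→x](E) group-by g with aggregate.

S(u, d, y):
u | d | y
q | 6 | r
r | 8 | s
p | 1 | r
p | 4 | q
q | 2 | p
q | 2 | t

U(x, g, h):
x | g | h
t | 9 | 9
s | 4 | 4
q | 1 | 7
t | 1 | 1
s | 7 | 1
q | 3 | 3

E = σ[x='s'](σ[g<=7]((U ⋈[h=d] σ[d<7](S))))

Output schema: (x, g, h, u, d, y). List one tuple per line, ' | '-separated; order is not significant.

Row counts bottom-up:
  U → 6
  S → 6
  σ[d<7](S) → 5
  (U ⋈[h=d] σ[d<7](S)) → 3
  σ[g<=7]((U ⋈[h=d] σ[d<7](S))) → 3
  σ[x='s'](σ[g<=7]((U ⋈[h=d] σ[d<7](S)))) → 2

== RESULT ==
x | g | h | u | d | y
s | 4 | 4 | p | 4 | q
s | 7 | 1 | p | 1 | r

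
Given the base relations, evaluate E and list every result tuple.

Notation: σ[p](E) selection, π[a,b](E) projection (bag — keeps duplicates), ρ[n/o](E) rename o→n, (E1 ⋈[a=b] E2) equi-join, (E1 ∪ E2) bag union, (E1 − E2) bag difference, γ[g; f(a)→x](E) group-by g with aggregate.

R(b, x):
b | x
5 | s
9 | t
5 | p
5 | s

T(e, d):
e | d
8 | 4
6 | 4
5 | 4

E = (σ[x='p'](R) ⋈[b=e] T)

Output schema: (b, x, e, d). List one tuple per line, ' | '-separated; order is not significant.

Stepwise |·|:
  R → 4
  σ[x='p'](R) → 1
  T → 3
  (σ[x='p'](R) ⋈[b=e] T) → 1

== RESULT ==
b | x | e | d
5 | p | 5 | 4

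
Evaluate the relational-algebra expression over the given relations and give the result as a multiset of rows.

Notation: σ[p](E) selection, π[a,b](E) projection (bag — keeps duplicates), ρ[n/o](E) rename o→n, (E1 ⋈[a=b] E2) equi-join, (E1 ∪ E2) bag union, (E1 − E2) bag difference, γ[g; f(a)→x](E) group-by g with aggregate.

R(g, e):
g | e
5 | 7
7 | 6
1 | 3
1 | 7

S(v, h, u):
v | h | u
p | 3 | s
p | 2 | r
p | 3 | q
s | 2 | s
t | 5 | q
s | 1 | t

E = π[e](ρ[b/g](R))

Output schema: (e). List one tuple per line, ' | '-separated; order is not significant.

Row counts bottom-up:
  R → 4
  ρ[b/g](R) → 4
  π[e](ρ[b/g](R)) → 4

== RESULT ==
e
3
6
7
7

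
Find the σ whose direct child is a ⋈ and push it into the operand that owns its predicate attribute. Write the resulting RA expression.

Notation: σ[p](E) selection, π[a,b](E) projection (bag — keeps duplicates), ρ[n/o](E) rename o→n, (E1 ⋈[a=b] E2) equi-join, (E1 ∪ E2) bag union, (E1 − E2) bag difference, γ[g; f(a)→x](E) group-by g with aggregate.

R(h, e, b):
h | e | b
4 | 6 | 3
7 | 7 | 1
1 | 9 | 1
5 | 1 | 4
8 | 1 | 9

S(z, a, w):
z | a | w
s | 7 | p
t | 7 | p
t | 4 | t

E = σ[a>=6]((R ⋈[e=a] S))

σ filters on a, owned by the right side.
E' = (R ⋈[e=a] σ[a>=6](S))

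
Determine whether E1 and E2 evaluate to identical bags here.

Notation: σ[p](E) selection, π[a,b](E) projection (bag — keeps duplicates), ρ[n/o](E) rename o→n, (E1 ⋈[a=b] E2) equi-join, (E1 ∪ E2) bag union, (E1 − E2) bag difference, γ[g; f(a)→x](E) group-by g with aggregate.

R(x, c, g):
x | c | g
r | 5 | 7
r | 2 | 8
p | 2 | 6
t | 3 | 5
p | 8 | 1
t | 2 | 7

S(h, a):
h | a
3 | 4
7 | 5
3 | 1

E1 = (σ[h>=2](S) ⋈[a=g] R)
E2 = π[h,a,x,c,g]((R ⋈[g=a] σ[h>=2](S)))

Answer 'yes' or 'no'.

E1 row counts bottom-up:
  S → 3
  σ[h>=2](S) → 3
  R → 6
  (σ[h>=2](S) ⋈[a=g] R) → 2
E2 row counts bottom-up:
  R → 6
  S → 3
  σ[h>=2](S) → 3
  (R ⋈[g=a] σ[h>=2](S)) → 2
  π[h,a,x,c,g]((R ⋈[g=a] σ[h>=2](S))) → 2

E1 and E2 produce the same multiset:
h | a | x | c | g
3 | 1 | p | 8 | 1
7 | 5 | t | 3 | 5

yes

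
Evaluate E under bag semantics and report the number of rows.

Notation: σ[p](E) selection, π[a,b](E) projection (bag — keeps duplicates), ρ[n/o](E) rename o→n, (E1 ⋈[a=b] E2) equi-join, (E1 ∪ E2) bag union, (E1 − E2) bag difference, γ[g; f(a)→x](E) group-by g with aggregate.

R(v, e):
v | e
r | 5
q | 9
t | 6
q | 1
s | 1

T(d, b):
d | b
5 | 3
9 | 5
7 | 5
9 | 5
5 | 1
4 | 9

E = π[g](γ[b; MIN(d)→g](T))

Subexpression sizes:
  T → 6
  γ[b; MIN(d)→g](T) → 4
  π[g](γ[b; MIN(d)→g](T)) → 4

|E| = 4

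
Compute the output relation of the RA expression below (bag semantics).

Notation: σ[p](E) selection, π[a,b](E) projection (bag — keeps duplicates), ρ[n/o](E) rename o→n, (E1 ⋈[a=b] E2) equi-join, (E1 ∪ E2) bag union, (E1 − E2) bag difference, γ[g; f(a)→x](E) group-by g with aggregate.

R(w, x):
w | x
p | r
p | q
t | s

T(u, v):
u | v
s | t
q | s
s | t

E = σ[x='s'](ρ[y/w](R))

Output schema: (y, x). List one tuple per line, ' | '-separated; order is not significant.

Stepwise |·|:
  R → 3
  ρ[y/w](R) → 3
  σ[x='s'](ρ[y/w](R)) → 1

== RESULT ==
y | x
t | s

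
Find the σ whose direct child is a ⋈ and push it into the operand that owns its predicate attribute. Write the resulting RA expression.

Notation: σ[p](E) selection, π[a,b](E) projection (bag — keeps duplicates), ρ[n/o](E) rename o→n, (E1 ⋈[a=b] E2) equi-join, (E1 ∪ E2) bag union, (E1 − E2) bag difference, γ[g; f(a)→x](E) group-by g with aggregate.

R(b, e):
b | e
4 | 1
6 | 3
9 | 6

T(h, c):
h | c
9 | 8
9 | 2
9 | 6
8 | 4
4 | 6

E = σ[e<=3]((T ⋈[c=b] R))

σ filters on e, owned by the right side.
E' = (T ⋈[c=b] σ[e<=3](R))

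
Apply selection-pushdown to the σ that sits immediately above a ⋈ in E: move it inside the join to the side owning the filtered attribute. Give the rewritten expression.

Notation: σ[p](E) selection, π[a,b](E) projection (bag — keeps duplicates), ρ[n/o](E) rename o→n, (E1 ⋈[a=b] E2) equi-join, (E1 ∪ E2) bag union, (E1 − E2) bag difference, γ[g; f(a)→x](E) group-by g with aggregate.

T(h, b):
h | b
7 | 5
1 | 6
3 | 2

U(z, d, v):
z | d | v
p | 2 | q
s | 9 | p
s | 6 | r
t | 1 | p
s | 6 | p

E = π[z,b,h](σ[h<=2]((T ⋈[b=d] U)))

σ filters on h, owned by the left side.
E' = π[z,b,h]((σ[h<=2](T) ⋈[b=d] U))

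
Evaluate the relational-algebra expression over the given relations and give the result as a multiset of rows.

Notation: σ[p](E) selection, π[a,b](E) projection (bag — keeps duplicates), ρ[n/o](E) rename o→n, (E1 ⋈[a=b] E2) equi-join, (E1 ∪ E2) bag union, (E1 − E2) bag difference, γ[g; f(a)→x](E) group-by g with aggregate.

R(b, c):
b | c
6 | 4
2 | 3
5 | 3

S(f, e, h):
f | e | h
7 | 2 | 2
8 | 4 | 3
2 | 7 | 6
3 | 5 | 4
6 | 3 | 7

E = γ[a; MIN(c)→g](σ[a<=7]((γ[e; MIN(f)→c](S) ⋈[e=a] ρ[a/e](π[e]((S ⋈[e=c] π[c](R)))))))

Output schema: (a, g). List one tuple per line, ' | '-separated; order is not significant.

Row counts bottom-up:
  S → 5
  γ[e; MIN(f)→c](S) → 5
  S → 5
  R → 3
  π[c](R) → 3
  (S ⋈[e=c] π[c](R)) → 3
  π[e]((S ⋈[e=c] π[c](R))) → 3
  ρ[a/e](π[e]((S ⋈[e=c] π[c](R)))) → 3
  (γ[e; MIN(f)→c](S) ⋈[e=a] ρ[a/e](π[e]((S ⋈[e=c] π[c](R))))) → 3
  σ[a<=7]((γ[e; MIN(f)→c](S) ⋈[e=a] ρ[a/e](π[e]((S ⋈[e=c] π[c](R)))))) → 3
  γ[a; MIN(c)→g](σ[a<=7]((γ[e; MIN(f)→c](S) ⋈[e=a] ρ[a/e](π[e]((S ⋈[e=c] π[c](R))))))) → 2

== RESULT ==
a | g
3 | 6
4 | 8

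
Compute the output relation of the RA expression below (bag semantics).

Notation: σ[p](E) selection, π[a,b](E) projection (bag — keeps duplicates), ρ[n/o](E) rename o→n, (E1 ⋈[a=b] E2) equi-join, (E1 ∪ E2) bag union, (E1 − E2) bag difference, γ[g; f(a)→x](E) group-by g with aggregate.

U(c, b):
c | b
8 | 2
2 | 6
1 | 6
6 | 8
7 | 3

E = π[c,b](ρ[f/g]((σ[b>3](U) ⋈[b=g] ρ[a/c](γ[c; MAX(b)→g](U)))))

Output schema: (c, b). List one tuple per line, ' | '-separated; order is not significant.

Per-node cardinality:
  U → 5
  σ[b>3](U) → 3
  U → 5
  γ[c; MAX(b)→g](U) → 5
  ρ[a/c](γ[c; MAX(b)→g](U)) → 5
  (σ[b>3](U) ⋈[b=g] ρ[a/c](γ[c; MAX(b)→g](U))) → 5
  ρ[f/g]((σ[b>3](U) ⋈[b=g] ρ[a/c](γ[c; MAX(b)→g](U)))) → 5
  π[c,b](ρ[f/g]((σ[b>3](U) ⋈[b=g] ρ[a/c](γ[c; MAX(b)→g](U))))) → 5

== RESULT ==
c | b
1 | 6
1 | 6
2 | 6
2 | 6
6 | 8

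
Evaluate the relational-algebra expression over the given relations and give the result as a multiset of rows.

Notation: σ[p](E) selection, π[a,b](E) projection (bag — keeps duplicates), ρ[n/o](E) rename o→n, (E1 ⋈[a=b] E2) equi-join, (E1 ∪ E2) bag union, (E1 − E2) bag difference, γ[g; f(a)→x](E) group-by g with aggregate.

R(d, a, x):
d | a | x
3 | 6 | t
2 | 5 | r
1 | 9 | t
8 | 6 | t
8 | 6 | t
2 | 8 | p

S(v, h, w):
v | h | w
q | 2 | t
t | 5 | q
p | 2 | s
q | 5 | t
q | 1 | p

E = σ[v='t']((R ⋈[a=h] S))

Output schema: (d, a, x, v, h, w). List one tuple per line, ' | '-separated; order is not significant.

Stepwise |·|:
  R → 6
  S → 5
  (R ⋈[a=h] S) → 2
  σ[v='t']((R ⋈[a=h] S)) → 1

== RESULT ==
d | a | x | v | h | w
2 | 5 | r | t | 5 | q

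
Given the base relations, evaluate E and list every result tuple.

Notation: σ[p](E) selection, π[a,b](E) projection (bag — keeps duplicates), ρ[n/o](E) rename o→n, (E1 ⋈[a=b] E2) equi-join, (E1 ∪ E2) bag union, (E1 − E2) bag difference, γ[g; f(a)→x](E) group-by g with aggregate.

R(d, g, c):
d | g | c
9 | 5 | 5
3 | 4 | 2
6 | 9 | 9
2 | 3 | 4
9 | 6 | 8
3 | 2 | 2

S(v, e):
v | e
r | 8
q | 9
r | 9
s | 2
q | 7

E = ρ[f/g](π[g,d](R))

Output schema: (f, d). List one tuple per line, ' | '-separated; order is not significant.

Subexpression sizes:
  R → 6
  π[g,d](R) → 6
  ρ[f/g](π[g,d](R)) → 6

== RESULT ==
f | d
2 | 3
3 | 2
4 | 3
5 | 9
6 | 9
9 | 6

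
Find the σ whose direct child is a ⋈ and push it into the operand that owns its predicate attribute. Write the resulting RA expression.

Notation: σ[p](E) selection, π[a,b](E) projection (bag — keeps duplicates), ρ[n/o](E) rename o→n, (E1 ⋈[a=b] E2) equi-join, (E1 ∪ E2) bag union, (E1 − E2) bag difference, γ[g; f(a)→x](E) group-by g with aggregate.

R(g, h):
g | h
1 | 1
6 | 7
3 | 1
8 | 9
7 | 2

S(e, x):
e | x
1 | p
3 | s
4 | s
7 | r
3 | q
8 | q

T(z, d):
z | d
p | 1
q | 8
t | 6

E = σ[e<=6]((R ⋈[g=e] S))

σ filters on e, owned by the right side.
E' = (R ⋈[g=e] σ[e<=6](S))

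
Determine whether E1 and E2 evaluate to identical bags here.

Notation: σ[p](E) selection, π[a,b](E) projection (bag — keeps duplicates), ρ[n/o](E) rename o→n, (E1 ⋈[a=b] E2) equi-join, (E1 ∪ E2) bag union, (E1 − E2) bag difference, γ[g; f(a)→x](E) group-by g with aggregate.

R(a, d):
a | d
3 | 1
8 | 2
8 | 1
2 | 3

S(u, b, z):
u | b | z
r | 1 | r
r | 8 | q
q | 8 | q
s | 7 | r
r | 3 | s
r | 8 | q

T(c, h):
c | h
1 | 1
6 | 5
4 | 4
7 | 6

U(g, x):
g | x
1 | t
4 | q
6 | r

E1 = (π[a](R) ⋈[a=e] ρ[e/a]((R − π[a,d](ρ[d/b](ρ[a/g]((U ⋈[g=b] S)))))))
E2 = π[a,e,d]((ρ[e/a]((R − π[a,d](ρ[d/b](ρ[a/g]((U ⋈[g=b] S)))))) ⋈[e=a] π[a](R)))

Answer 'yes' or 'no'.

E1 stepwise |·|:
  R → 4
  π[a](R) → 4
  R → 4
  U → 3
  S → 6
  (U ⋈[g=b] S) → 1
  ρ[a/g]((U ⋈[g=b] S)) → 1
  ρ[d/b](ρ[a/g]((U ⋈[g=b] S))) → 1
  π[a,d](ρ[d/b](ρ[a/g]((U ⋈[g=b] S)))) → 1
  (R − π[a,d](ρ[d/b](ρ[a/g]((U ⋈[g=b] S))))) → 4
  ρ[e/a]((R − π[a,d](ρ[d/b](ρ[a/g]((U ⋈[g=b] S)))))) → 4
  (π[a](R) ⋈[a=e] ρ[e/a]((R − π[a,d](ρ[d/b](ρ[a/g]((U ⋈[g=b] S))))))) → 6
E2 stepwise |·|:
  R → 4
  U → 3
  S → 6
  (U ⋈[g=b] S) → 1
  ρ[a/g]((U ⋈[g=b] S)) → 1
  ρ[d/b](ρ[a/g]((U ⋈[g=b] S))) → 1
  π[a,d](ρ[d/b](ρ[a/g]((U ⋈[g=b] S)))) → 1
  (R − π[a,d](ρ[d/b](ρ[a/g]((U ⋈[g=b] S))))) → 4
  ρ[e/a]((R − π[a,d](ρ[d/b](ρ[a/g]((U ⋈[g=b] S)))))) → 4
  R → 4
  π[a](R) → 4
  (ρ[e/a]((R − π[a,d](ρ[d/b](ρ[a/g]((U ⋈[g=b] S)))))) ⋈[e=a] π[a](R)) → 6
  π[a,e,d]((ρ[e/a]((R − π[a,d](ρ[d/b](ρ[a/g]((U ⋈[g=b] S)))))) ⋈[e=a] π[a](R))) → 6

E1 and E2 produce the same multiset:
a | e | d
2 | 2 | 3
3 | 3 | 1
8 | 8 | 1
8 | 8 | 1
8 | 8 | 2
8 | 8 | 2

yes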